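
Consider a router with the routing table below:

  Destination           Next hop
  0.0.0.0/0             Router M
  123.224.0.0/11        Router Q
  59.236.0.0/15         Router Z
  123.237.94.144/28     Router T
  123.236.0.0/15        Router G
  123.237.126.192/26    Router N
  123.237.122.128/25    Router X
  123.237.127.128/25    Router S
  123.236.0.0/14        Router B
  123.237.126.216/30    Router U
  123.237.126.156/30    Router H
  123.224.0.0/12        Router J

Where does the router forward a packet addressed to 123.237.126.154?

Router G

Routes whose prefix contains 123.237.126.154:
  0.0.0.0/0 (default, matches everything) -> Router M
  123.224.0.0/11 (123.224.0.0 - 123.255.255.255) -> Router Q
  123.224.0.0/12 (123.224.0.0 - 123.239.255.255) -> Router J
  123.236.0.0/14 (123.236.0.0 - 123.239.255.255) -> Router B
  123.236.0.0/15 (123.236.0.0 - 123.237.255.255) -> Router G
More-specific entries that do NOT match:
  123.237.126.216/30 (123.237.126.216 - 123.237.126.219) does not contain 123.237.126.154
  123.237.126.156/30 (123.237.126.156 - 123.237.126.159) does not contain 123.237.126.154
  123.237.94.144/28 (123.237.94.144 - 123.237.94.159) does not contain 123.237.126.154
  123.237.126.192/26 (123.237.126.192 - 123.237.126.255) does not contain 123.237.126.154
  123.237.122.128/25 (123.237.122.128 - 123.237.122.255) does not contain 123.237.126.154
  123.237.127.128/25 (123.237.127.128 - 123.237.127.255) does not contain 123.237.126.154
Longest matching prefix is /15 -> next hop Router G.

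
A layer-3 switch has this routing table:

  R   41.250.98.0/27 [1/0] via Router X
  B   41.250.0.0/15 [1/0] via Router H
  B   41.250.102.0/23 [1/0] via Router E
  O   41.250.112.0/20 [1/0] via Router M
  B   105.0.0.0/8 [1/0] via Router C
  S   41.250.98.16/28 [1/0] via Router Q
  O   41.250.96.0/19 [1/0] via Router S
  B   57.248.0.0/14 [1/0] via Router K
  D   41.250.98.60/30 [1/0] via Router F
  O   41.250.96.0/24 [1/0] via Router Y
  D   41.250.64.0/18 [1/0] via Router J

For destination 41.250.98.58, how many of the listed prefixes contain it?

3

Prefixes containing 41.250.98.58:
  41.250.0.0/15 (41.250.0.0 - 41.251.255.255)
  41.250.64.0/18 (41.250.64.0 - 41.250.127.255)
  41.250.96.0/19 (41.250.96.0 - 41.250.127.255)
Total matching entries: 3.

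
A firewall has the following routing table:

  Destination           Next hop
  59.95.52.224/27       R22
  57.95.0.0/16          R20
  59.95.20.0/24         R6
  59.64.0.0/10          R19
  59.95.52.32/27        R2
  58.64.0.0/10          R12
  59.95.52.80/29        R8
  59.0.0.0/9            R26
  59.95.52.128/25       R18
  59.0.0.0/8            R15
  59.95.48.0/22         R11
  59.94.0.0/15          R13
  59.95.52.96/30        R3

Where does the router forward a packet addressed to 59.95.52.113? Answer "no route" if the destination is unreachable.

Routes whose prefix contains 59.95.52.113:
  59.0.0.0/8 (59.0.0.0 - 59.255.255.255) -> R15
  59.0.0.0/9 (59.0.0.0 - 59.127.255.255) -> R26
  59.64.0.0/10 (59.64.0.0 - 59.127.255.255) -> R19
  59.94.0.0/15 (59.94.0.0 - 59.95.255.255) -> R13
More-specific entries that do NOT match:
  59.95.52.96/30 (59.95.52.96 - 59.95.52.99) does not contain 59.95.52.113
  59.95.52.80/29 (59.95.52.80 - 59.95.52.87) does not contain 59.95.52.113
  59.95.52.224/27 (59.95.52.224 - 59.95.52.255) does not contain 59.95.52.113
  59.95.52.32/27 (59.95.52.32 - 59.95.52.63) does not contain 59.95.52.113
  59.95.52.128/25 (59.95.52.128 - 59.95.52.255) does not contain 59.95.52.113
  59.95.20.0/24 (59.95.20.0 - 59.95.20.255) does not contain 59.95.52.113
  59.95.48.0/22 (59.95.48.0 - 59.95.51.255) does not contain 59.95.52.113
  57.95.0.0/16 (57.95.0.0 - 57.95.255.255) does not contain 59.95.52.113
Longest matching prefix is /15 -> next hop R13.

R13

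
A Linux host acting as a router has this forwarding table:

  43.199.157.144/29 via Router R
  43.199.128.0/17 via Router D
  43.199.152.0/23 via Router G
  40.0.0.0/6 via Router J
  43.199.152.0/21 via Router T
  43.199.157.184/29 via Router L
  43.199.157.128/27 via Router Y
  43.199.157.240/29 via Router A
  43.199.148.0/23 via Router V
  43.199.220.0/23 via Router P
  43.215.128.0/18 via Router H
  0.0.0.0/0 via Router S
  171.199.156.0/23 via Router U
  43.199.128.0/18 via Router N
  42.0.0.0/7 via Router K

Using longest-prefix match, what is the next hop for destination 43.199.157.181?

Routes whose prefix contains 43.199.157.181:
  0.0.0.0/0 (default, matches everything) -> Router S
  40.0.0.0/6 (40.0.0.0 - 43.255.255.255) -> Router J
  42.0.0.0/7 (42.0.0.0 - 43.255.255.255) -> Router K
  43.199.128.0/17 (43.199.128.0 - 43.199.255.255) -> Router D
  43.199.128.0/18 (43.199.128.0 - 43.199.191.255) -> Router N
  43.199.152.0/21 (43.199.152.0 - 43.199.159.255) -> Router T
More-specific entries that do NOT match:
  43.199.157.144/29 (43.199.157.144 - 43.199.157.151) does not contain 43.199.157.181
  43.199.157.184/29 (43.199.157.184 - 43.199.157.191) does not contain 43.199.157.181
  43.199.157.240/29 (43.199.157.240 - 43.199.157.247) does not contain 43.199.157.181
  43.199.157.128/27 (43.199.157.128 - 43.199.157.159) does not contain 43.199.157.181
  43.199.152.0/23 (43.199.152.0 - 43.199.153.255) does not contain 43.199.157.181
  43.199.148.0/23 (43.199.148.0 - 43.199.149.255) does not contain 43.199.157.181
  43.199.220.0/23 (43.199.220.0 - 43.199.221.255) does not contain 43.199.157.181
  171.199.156.0/23 (171.199.156.0 - 171.199.157.255) does not contain 43.199.157.181
Longest matching prefix is /21 -> next hop Router T.

Router T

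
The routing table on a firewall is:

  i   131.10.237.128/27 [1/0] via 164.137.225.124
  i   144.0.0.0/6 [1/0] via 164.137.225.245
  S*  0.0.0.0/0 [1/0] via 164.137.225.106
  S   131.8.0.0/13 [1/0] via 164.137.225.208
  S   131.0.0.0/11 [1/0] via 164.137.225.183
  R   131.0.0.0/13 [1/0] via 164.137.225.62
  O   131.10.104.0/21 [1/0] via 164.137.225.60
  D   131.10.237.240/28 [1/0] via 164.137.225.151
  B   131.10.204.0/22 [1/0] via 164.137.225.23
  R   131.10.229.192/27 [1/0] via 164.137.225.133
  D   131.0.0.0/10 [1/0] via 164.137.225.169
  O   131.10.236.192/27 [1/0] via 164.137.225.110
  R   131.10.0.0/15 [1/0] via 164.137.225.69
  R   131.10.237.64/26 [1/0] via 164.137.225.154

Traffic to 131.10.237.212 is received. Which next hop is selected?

Routes whose prefix contains 131.10.237.212:
  0.0.0.0/0 (default, matches everything) -> 164.137.225.106
  131.0.0.0/10 (131.0.0.0 - 131.63.255.255) -> 164.137.225.169
  131.0.0.0/11 (131.0.0.0 - 131.31.255.255) -> 164.137.225.183
  131.8.0.0/13 (131.8.0.0 - 131.15.255.255) -> 164.137.225.208
  131.10.0.0/15 (131.10.0.0 - 131.11.255.255) -> 164.137.225.69
More-specific entries that do NOT match:
  131.10.237.240/28 (131.10.237.240 - 131.10.237.255) does not contain 131.10.237.212
  131.10.237.128/27 (131.10.237.128 - 131.10.237.159) does not contain 131.10.237.212
  131.10.229.192/27 (131.10.229.192 - 131.10.229.223) does not contain 131.10.237.212
  131.10.236.192/27 (131.10.236.192 - 131.10.236.223) does not contain 131.10.237.212
  131.10.237.64/26 (131.10.237.64 - 131.10.237.127) does not contain 131.10.237.212
  131.10.204.0/22 (131.10.204.0 - 131.10.207.255) does not contain 131.10.237.212
  131.10.104.0/21 (131.10.104.0 - 131.10.111.255) does not contain 131.10.237.212
Longest matching prefix is /15 -> next hop 164.137.225.69.

164.137.225.69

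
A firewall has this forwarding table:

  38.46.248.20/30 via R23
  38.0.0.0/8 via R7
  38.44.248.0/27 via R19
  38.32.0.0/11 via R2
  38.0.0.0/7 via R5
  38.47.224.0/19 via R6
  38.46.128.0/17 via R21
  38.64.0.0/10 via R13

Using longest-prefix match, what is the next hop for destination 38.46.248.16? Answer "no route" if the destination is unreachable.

Routes whose prefix contains 38.46.248.16:
  38.0.0.0/7 (38.0.0.0 - 39.255.255.255) -> R5
  38.0.0.0/8 (38.0.0.0 - 38.255.255.255) -> R7
  38.32.0.0/11 (38.32.0.0 - 38.63.255.255) -> R2
  38.46.128.0/17 (38.46.128.0 - 38.46.255.255) -> R21
More-specific entries that do NOT match:
  38.46.248.20/30 (38.46.248.20 - 38.46.248.23) does not contain 38.46.248.16
  38.44.248.0/27 (38.44.248.0 - 38.44.248.31) does not contain 38.46.248.16
  38.47.224.0/19 (38.47.224.0 - 38.47.255.255) does not contain 38.46.248.16
Longest matching prefix is /17 -> next hop R21.

R21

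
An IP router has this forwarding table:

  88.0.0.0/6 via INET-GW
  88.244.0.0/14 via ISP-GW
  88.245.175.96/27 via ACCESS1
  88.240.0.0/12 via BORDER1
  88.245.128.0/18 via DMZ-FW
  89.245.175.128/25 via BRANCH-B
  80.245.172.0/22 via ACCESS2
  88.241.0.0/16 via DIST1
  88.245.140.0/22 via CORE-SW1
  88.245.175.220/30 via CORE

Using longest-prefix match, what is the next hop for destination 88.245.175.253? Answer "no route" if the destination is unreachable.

DMZ-FW

Routes whose prefix contains 88.245.175.253:
  88.0.0.0/6 (88.0.0.0 - 91.255.255.255) -> INET-GW
  88.240.0.0/12 (88.240.0.0 - 88.255.255.255) -> BORDER1
  88.244.0.0/14 (88.244.0.0 - 88.247.255.255) -> ISP-GW
  88.245.128.0/18 (88.245.128.0 - 88.245.191.255) -> DMZ-FW
More-specific entries that do NOT match:
  88.245.175.220/30 (88.245.175.220 - 88.245.175.223) does not contain 88.245.175.253
  88.245.175.96/27 (88.245.175.96 - 88.245.175.127) does not contain 88.245.175.253
  89.245.175.128/25 (89.245.175.128 - 89.245.175.255) does not contain 88.245.175.253
  80.245.172.0/22 (80.245.172.0 - 80.245.175.255) does not contain 88.245.175.253
  88.245.140.0/22 (88.245.140.0 - 88.245.143.255) does not contain 88.245.175.253
Longest matching prefix is /18 -> next hop DMZ-FW.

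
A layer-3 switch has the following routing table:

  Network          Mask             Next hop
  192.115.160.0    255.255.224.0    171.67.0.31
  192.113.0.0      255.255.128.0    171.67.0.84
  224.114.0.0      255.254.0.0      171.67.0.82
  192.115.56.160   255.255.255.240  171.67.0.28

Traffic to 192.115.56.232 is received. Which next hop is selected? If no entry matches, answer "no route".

No entry's prefix contains 192.115.56.232; there is no default route.

no route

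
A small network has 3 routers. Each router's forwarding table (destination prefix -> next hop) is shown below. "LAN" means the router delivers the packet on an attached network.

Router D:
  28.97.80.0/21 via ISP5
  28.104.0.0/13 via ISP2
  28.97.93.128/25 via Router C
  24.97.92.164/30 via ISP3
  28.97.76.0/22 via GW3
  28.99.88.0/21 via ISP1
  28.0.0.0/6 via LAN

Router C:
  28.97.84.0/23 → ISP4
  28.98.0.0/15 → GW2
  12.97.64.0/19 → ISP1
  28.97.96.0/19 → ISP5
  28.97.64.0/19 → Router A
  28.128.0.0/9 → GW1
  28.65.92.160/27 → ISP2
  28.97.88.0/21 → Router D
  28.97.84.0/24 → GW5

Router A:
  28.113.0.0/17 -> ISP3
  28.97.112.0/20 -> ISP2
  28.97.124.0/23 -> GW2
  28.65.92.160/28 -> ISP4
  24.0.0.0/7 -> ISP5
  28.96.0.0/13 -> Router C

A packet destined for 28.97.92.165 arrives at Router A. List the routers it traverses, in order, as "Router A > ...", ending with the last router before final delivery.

Router A > Router C > Router D

At Router A: longest match for 28.97.92.165 is 28.96.0.0/13 -> Router C
At Router C: longest match for 28.97.92.165 is 28.97.88.0/21 -> Router D
At Router D: longest match for 28.97.92.165 is 28.0.0.0/6 -> LAN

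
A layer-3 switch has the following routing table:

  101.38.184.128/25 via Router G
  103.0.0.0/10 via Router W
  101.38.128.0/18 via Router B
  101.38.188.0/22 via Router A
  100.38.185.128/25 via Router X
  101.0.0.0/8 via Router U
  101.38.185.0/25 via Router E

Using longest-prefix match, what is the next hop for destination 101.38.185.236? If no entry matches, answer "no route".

Router B

Routes whose prefix contains 101.38.185.236:
  101.0.0.0/8 (101.0.0.0 - 101.255.255.255) -> Router U
  101.38.128.0/18 (101.38.128.0 - 101.38.191.255) -> Router B
More-specific entries that do NOT match:
  101.38.184.128/25 (101.38.184.128 - 101.38.184.255) does not contain 101.38.185.236
  100.38.185.128/25 (100.38.185.128 - 100.38.185.255) does not contain 101.38.185.236
  101.38.185.0/25 (101.38.185.0 - 101.38.185.127) does not contain 101.38.185.236
  101.38.188.0/22 (101.38.188.0 - 101.38.191.255) does not contain 101.38.185.236
Longest matching prefix is /18 -> next hop Router B.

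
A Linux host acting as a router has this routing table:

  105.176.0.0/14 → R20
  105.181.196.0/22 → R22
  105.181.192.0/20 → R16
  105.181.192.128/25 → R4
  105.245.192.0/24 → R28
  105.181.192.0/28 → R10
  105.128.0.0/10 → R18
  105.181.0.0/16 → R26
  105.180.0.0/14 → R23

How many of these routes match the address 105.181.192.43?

4

Prefixes containing 105.181.192.43:
  105.128.0.0/10 (105.128.0.0 - 105.191.255.255)
  105.180.0.0/14 (105.180.0.0 - 105.183.255.255)
  105.181.0.0/16 (105.181.0.0 - 105.181.255.255)
  105.181.192.0/20 (105.181.192.0 - 105.181.207.255)
Total matching entries: 4.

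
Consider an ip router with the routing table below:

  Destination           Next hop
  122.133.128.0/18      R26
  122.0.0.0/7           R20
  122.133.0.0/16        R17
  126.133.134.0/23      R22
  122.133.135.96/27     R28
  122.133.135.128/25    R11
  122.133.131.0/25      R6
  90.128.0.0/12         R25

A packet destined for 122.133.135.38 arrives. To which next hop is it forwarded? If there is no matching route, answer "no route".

R26

Routes whose prefix contains 122.133.135.38:
  122.0.0.0/7 (122.0.0.0 - 123.255.255.255) -> R20
  122.133.0.0/16 (122.133.0.0 - 122.133.255.255) -> R17
  122.133.128.0/18 (122.133.128.0 - 122.133.191.255) -> R26
More-specific entries that do NOT match:
  122.133.135.96/27 (122.133.135.96 - 122.133.135.127) does not contain 122.133.135.38
  122.133.135.128/25 (122.133.135.128 - 122.133.135.255) does not contain 122.133.135.38
  122.133.131.0/25 (122.133.131.0 - 122.133.131.127) does not contain 122.133.135.38
  126.133.134.0/23 (126.133.134.0 - 126.133.135.255) does not contain 122.133.135.38
Longest matching prefix is /18 -> next hop R26.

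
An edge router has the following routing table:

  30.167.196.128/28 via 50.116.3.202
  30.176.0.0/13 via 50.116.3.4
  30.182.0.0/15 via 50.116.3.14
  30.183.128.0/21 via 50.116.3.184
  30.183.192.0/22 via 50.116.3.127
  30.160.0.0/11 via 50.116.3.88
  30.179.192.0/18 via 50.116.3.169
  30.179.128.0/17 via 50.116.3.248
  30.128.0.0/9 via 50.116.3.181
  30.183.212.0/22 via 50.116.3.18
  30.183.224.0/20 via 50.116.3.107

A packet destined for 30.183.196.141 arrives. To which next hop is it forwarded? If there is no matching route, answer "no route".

Routes whose prefix contains 30.183.196.141:
  30.128.0.0/9 (30.128.0.0 - 30.255.255.255) -> 50.116.3.181
  30.160.0.0/11 (30.160.0.0 - 30.191.255.255) -> 50.116.3.88
  30.176.0.0/13 (30.176.0.0 - 30.183.255.255) -> 50.116.3.4
  30.182.0.0/15 (30.182.0.0 - 30.183.255.255) -> 50.116.3.14
More-specific entries that do NOT match:
  30.167.196.128/28 (30.167.196.128 - 30.167.196.143) does not contain 30.183.196.141
  30.183.192.0/22 (30.183.192.0 - 30.183.195.255) does not contain 30.183.196.141
  30.183.212.0/22 (30.183.212.0 - 30.183.215.255) does not contain 30.183.196.141
  30.183.128.0/21 (30.183.128.0 - 30.183.135.255) does not contain 30.183.196.141
  30.183.224.0/20 (30.183.224.0 - 30.183.239.255) does not contain 30.183.196.141
  30.179.192.0/18 (30.179.192.0 - 30.179.255.255) does not contain 30.183.196.141
  30.179.128.0/17 (30.179.128.0 - 30.179.255.255) does not contain 30.183.196.141
Longest matching prefix is /15 -> next hop 50.116.3.14.

50.116.3.14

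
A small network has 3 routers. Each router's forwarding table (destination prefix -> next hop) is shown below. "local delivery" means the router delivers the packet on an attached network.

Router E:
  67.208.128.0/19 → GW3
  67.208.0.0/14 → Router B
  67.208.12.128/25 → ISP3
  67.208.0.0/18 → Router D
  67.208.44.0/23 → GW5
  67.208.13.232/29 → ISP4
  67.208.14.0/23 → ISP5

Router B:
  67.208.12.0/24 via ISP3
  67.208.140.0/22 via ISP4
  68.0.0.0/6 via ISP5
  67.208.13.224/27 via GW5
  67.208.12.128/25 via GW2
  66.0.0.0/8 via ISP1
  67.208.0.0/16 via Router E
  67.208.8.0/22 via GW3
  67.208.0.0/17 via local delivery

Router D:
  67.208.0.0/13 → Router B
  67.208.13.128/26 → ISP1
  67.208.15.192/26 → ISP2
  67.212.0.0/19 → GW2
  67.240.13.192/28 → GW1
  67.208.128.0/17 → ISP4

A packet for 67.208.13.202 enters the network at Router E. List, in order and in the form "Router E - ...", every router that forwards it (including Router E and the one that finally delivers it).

At Router E: longest match for 67.208.13.202 is 67.208.0.0/18 -> Router D
At Router D: longest match for 67.208.13.202 is 67.208.0.0/13 -> Router B
At Router B: longest match for 67.208.13.202 is 67.208.0.0/17 -> local delivery

Router E - Router D - Router B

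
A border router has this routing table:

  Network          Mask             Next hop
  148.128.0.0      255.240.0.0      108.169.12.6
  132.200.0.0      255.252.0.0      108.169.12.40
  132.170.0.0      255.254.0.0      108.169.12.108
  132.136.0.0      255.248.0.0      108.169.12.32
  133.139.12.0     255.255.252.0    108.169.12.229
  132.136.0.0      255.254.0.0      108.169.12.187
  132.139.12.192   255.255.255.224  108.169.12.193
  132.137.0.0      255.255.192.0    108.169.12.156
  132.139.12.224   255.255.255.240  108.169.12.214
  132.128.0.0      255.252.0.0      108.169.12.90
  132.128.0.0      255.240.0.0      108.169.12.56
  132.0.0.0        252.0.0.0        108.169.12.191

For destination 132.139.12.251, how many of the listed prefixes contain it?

Prefixes containing 132.139.12.251:
  132.0.0.0/6 (132.0.0.0 - 135.255.255.255)
  132.128.0.0/12 (132.128.0.0 - 132.143.255.255)
  132.136.0.0/13 (132.136.0.0 - 132.143.255.255)
Total matching entries: 3.

3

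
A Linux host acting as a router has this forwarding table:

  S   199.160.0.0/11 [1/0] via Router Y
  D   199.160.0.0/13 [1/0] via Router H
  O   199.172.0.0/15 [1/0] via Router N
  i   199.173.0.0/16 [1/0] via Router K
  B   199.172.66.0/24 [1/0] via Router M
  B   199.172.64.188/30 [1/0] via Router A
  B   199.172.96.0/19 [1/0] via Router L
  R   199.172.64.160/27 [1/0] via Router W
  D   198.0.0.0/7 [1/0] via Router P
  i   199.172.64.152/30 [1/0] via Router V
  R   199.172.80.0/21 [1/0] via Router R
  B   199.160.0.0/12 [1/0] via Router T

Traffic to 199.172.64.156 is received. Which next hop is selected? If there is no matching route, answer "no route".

Routes whose prefix contains 199.172.64.156:
  198.0.0.0/7 (198.0.0.0 - 199.255.255.255) -> Router P
  199.160.0.0/11 (199.160.0.0 - 199.191.255.255) -> Router Y
  199.160.0.0/12 (199.160.0.0 - 199.175.255.255) -> Router T
  199.172.0.0/15 (199.172.0.0 - 199.173.255.255) -> Router N
More-specific entries that do NOT match:
  199.172.64.188/30 (199.172.64.188 - 199.172.64.191) does not contain 199.172.64.156
  199.172.64.152/30 (199.172.64.152 - 199.172.64.155) does not contain 199.172.64.156
  199.172.64.160/27 (199.172.64.160 - 199.172.64.191) does not contain 199.172.64.156
  199.172.66.0/24 (199.172.66.0 - 199.172.66.255) does not contain 199.172.64.156
  199.172.80.0/21 (199.172.80.0 - 199.172.87.255) does not contain 199.172.64.156
  199.172.96.0/19 (199.172.96.0 - 199.172.127.255) does not contain 199.172.64.156
  199.173.0.0/16 (199.173.0.0 - 199.173.255.255) does not contain 199.172.64.156
Longest matching prefix is /15 -> next hop Router N.

Router N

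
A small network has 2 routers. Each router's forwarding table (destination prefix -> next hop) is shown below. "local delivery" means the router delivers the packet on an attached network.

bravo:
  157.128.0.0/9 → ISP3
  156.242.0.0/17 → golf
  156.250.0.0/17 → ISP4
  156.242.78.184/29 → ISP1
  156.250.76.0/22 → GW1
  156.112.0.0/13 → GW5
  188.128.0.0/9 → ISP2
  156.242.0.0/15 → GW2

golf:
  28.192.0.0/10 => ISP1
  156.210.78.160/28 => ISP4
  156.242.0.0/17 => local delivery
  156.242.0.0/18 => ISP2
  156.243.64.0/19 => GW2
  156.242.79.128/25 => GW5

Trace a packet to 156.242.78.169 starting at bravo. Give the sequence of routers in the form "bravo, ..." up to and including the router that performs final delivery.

At bravo: longest match for 156.242.78.169 is 156.242.0.0/17 -> golf
At golf: longest match for 156.242.78.169 is 156.242.0.0/17 -> local delivery

bravo, golf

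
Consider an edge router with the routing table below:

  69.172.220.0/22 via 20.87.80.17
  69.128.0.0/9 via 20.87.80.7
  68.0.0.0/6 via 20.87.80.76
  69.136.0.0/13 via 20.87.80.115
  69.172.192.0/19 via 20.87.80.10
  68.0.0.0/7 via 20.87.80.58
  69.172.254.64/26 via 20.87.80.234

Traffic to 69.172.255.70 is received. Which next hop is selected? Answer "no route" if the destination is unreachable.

Routes whose prefix contains 69.172.255.70:
  68.0.0.0/6 (68.0.0.0 - 71.255.255.255) -> 20.87.80.76
  68.0.0.0/7 (68.0.0.0 - 69.255.255.255) -> 20.87.80.58
  69.128.0.0/9 (69.128.0.0 - 69.255.255.255) -> 20.87.80.7
More-specific entries that do NOT match:
  69.172.254.64/26 (69.172.254.64 - 69.172.254.127) does not contain 69.172.255.70
  69.172.220.0/22 (69.172.220.0 - 69.172.223.255) does not contain 69.172.255.70
  69.172.192.0/19 (69.172.192.0 - 69.172.223.255) does not contain 69.172.255.70
  69.136.0.0/13 (69.136.0.0 - 69.143.255.255) does not contain 69.172.255.70
Longest matching prefix is /9 -> next hop 20.87.80.7.

20.87.80.7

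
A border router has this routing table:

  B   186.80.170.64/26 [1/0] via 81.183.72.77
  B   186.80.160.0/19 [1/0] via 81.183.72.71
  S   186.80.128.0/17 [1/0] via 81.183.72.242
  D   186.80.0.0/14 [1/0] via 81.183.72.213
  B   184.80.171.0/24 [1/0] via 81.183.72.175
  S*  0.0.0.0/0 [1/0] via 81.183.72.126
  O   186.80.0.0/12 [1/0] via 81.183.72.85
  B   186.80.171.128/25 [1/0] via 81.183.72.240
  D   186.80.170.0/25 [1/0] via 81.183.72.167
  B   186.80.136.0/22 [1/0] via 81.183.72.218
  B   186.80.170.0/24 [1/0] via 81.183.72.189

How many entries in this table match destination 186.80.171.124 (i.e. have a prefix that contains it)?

Prefixes containing 186.80.171.124:
  0.0.0.0/0 (default, matches everything)
  186.80.0.0/12 (186.80.0.0 - 186.95.255.255)
  186.80.0.0/14 (186.80.0.0 - 186.83.255.255)
  186.80.128.0/17 (186.80.128.0 - 186.80.255.255)
  186.80.160.0/19 (186.80.160.0 - 186.80.191.255)
Total matching entries: 5.

5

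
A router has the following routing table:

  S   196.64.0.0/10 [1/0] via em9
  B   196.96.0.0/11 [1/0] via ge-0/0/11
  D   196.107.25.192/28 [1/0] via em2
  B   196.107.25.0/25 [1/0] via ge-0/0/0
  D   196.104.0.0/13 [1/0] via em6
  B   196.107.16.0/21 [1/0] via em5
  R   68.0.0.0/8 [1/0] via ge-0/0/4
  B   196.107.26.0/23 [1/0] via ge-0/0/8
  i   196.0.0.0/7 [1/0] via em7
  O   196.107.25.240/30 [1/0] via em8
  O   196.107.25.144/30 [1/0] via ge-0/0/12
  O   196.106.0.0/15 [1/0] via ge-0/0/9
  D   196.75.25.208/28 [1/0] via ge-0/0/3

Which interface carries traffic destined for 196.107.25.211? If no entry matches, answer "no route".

Routes whose prefix contains 196.107.25.211:
  196.0.0.0/7 (196.0.0.0 - 197.255.255.255) -> em7
  196.64.0.0/10 (196.64.0.0 - 196.127.255.255) -> em9
  196.96.0.0/11 (196.96.0.0 - 196.127.255.255) -> ge-0/0/11
  196.104.0.0/13 (196.104.0.0 - 196.111.255.255) -> em6
  196.106.0.0/15 (196.106.0.0 - 196.107.255.255) -> ge-0/0/9
More-specific entries that do NOT match:
  196.107.25.240/30 (196.107.25.240 - 196.107.25.243) does not contain 196.107.25.211
  196.107.25.144/30 (196.107.25.144 - 196.107.25.147) does not contain 196.107.25.211
  196.107.25.192/28 (196.107.25.192 - 196.107.25.207) does not contain 196.107.25.211
  196.75.25.208/28 (196.75.25.208 - 196.75.25.223) does not contain 196.107.25.211
  196.107.25.0/25 (196.107.25.0 - 196.107.25.127) does not contain 196.107.25.211
  196.107.26.0/23 (196.107.26.0 - 196.107.27.255) does not contain 196.107.25.211
  196.107.16.0/21 (196.107.16.0 - 196.107.23.255) does not contain 196.107.25.211
Longest matching prefix is /15 -> interface ge-0/0/9.

ge-0/0/9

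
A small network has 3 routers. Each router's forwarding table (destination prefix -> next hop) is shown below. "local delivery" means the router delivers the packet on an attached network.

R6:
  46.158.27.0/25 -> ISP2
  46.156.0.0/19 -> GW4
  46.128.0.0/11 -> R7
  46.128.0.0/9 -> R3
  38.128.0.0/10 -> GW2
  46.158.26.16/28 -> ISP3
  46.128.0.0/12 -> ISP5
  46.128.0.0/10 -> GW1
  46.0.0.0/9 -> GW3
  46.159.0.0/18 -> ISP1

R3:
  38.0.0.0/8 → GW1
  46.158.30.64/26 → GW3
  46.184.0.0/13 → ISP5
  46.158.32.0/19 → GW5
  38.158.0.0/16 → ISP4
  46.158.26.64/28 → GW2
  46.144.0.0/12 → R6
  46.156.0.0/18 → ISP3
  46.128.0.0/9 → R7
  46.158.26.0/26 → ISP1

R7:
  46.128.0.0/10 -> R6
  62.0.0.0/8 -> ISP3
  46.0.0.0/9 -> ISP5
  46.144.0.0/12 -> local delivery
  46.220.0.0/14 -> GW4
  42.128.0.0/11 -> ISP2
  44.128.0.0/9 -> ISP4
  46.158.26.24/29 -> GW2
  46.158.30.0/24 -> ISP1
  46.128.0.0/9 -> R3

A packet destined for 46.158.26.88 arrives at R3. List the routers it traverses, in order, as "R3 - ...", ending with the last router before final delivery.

At R3: longest match for 46.158.26.88 is 46.144.0.0/12 -> R6
At R6: longest match for 46.158.26.88 is 46.128.0.0/11 -> R7
At R7: longest match for 46.158.26.88 is 46.144.0.0/12 -> local delivery

R3 - R6 - R7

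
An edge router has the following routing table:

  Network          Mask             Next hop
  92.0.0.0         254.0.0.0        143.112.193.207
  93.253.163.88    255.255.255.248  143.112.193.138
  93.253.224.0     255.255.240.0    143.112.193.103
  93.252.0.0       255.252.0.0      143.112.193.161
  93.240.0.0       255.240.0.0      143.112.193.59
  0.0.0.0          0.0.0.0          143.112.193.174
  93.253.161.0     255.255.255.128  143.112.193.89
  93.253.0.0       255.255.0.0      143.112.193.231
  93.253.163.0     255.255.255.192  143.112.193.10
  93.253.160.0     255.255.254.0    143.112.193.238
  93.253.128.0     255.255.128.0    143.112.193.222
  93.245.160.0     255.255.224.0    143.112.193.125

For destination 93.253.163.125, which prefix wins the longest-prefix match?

93.253.128.0/17

Entries matching 93.253.163.125:
  0.0.0.0/0 (default, matches everything)
  92.0.0.0/7 (92.0.0.0 - 93.255.255.255)
  93.240.0.0/12 (93.240.0.0 - 93.255.255.255)
  93.252.0.0/14 (93.252.0.0 - 93.255.255.255)
  93.253.0.0/16 (93.253.0.0 - 93.253.255.255)
  93.253.128.0/17 (93.253.128.0 - 93.253.255.255)
Most specific is 93.253.128.0/17.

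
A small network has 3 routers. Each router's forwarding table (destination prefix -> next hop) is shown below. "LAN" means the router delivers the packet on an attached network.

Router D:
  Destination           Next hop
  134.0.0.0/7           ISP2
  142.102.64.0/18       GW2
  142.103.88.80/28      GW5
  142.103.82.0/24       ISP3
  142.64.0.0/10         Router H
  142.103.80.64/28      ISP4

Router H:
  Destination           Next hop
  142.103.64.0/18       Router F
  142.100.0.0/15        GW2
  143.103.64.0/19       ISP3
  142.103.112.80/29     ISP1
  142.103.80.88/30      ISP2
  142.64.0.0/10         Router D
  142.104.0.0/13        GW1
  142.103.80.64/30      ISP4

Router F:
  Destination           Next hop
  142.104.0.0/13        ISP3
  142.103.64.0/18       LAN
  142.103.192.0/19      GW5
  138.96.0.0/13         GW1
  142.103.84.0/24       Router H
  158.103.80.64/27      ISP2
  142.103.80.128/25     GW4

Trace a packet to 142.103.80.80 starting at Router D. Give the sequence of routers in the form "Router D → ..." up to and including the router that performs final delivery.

At Router D: longest match for 142.103.80.80 is 142.64.0.0/10 -> Router H
At Router H: longest match for 142.103.80.80 is 142.103.64.0/18 -> Router F
At Router F: longest match for 142.103.80.80 is 142.103.64.0/18 -> LAN

Router D → Router H → Router F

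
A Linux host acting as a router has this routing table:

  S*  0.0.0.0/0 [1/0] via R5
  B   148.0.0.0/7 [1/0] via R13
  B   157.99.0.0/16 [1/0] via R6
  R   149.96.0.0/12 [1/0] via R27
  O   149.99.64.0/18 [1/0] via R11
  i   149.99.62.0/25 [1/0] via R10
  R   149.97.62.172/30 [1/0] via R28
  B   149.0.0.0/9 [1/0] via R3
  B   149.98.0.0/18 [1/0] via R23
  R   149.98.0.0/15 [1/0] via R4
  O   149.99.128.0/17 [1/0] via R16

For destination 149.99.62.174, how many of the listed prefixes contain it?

Prefixes containing 149.99.62.174:
  0.0.0.0/0 (default, matches everything)
  148.0.0.0/7 (148.0.0.0 - 149.255.255.255)
  149.0.0.0/9 (149.0.0.0 - 149.127.255.255)
  149.96.0.0/12 (149.96.0.0 - 149.111.255.255)
  149.98.0.0/15 (149.98.0.0 - 149.99.255.255)
Total matching entries: 5.

5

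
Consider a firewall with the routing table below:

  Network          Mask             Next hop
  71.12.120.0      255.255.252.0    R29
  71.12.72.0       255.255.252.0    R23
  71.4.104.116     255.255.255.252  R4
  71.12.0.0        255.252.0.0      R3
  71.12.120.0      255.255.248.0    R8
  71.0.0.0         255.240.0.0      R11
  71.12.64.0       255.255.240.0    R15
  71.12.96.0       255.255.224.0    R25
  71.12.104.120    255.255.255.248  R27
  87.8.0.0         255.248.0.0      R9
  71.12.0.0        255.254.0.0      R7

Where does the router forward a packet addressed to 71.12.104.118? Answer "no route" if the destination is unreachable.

R25

Routes whose prefix contains 71.12.104.118:
  71.0.0.0/12 (71.0.0.0 - 71.15.255.255) -> R11
  71.12.0.0/14 (71.12.0.0 - 71.15.255.255) -> R3
  71.12.0.0/15 (71.12.0.0 - 71.13.255.255) -> R7
  71.12.96.0/19 (71.12.96.0 - 71.12.127.255) -> R25
More-specific entries that do NOT match:
  71.4.104.116/30 (71.4.104.116 - 71.4.104.119) does not contain 71.12.104.118
  71.12.104.120/29 (71.12.104.120 - 71.12.104.127) does not contain 71.12.104.118
  71.12.120.0/22 (71.12.120.0 - 71.12.123.255) does not contain 71.12.104.118
  71.12.72.0/22 (71.12.72.0 - 71.12.75.255) does not contain 71.12.104.118
  71.12.120.0/21 (71.12.120.0 - 71.12.127.255) does not contain 71.12.104.118
  71.12.64.0/20 (71.12.64.0 - 71.12.79.255) does not contain 71.12.104.118
Longest matching prefix is /19 -> next hop R25.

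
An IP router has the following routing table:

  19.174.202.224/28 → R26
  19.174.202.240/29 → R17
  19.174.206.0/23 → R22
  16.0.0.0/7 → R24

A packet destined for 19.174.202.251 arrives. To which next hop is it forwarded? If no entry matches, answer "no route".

no route

No entry's prefix contains 19.174.202.251; there is no default route.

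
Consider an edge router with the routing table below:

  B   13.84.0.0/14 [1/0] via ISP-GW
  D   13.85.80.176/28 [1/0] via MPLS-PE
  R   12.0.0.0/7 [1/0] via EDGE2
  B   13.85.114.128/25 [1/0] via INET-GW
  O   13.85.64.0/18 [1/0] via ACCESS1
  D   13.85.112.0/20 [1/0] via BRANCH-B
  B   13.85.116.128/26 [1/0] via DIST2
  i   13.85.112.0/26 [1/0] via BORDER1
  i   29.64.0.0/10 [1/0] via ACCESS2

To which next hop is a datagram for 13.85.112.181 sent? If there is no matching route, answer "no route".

BRANCH-B

Routes whose prefix contains 13.85.112.181:
  12.0.0.0/7 (12.0.0.0 - 13.255.255.255) -> EDGE2
  13.84.0.0/14 (13.84.0.0 - 13.87.255.255) -> ISP-GW
  13.85.64.0/18 (13.85.64.0 - 13.85.127.255) -> ACCESS1
  13.85.112.0/20 (13.85.112.0 - 13.85.127.255) -> BRANCH-B
More-specific entries that do NOT match:
  13.85.80.176/28 (13.85.80.176 - 13.85.80.191) does not contain 13.85.112.181
  13.85.116.128/26 (13.85.116.128 - 13.85.116.191) does not contain 13.85.112.181
  13.85.112.0/26 (13.85.112.0 - 13.85.112.63) does not contain 13.85.112.181
  13.85.114.128/25 (13.85.114.128 - 13.85.114.255) does not contain 13.85.112.181
Longest matching prefix is /20 -> next hop BRANCH-B.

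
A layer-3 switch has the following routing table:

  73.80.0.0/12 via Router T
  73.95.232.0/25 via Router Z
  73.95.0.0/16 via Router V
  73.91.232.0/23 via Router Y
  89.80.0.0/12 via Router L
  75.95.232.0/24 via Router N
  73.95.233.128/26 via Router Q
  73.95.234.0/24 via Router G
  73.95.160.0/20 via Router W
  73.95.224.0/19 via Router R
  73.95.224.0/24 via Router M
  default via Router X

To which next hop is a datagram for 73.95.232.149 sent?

Routes whose prefix contains 73.95.232.149:
  0.0.0.0/0 (default, matches everything) -> Router X
  73.80.0.0/12 (73.80.0.0 - 73.95.255.255) -> Router T
  73.95.0.0/16 (73.95.0.0 - 73.95.255.255) -> Router V
  73.95.224.0/19 (73.95.224.0 - 73.95.255.255) -> Router R
More-specific entries that do NOT match:
  73.95.233.128/26 (73.95.233.128 - 73.95.233.191) does not contain 73.95.232.149
  73.95.232.0/25 (73.95.232.0 - 73.95.232.127) does not contain 73.95.232.149
  75.95.232.0/24 (75.95.232.0 - 75.95.232.255) does not contain 73.95.232.149
  73.95.234.0/24 (73.95.234.0 - 73.95.234.255) does not contain 73.95.232.149
  73.95.224.0/24 (73.95.224.0 - 73.95.224.255) does not contain 73.95.232.149
  73.91.232.0/23 (73.91.232.0 - 73.91.233.255) does not contain 73.95.232.149
  73.95.160.0/20 (73.95.160.0 - 73.95.175.255) does not contain 73.95.232.149
Longest matching prefix is /19 -> next hop Router R.

Router R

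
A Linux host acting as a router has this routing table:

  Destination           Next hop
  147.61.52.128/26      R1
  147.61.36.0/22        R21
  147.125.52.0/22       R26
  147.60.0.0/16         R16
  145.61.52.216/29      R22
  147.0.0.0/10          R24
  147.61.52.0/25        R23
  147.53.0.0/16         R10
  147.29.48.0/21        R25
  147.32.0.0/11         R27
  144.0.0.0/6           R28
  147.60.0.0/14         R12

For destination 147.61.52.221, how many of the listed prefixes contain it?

Prefixes containing 147.61.52.221:
  144.0.0.0/6 (144.0.0.0 - 147.255.255.255)
  147.0.0.0/10 (147.0.0.0 - 147.63.255.255)
  147.32.0.0/11 (147.32.0.0 - 147.63.255.255)
  147.60.0.0/14 (147.60.0.0 - 147.63.255.255)
Total matching entries: 4.

4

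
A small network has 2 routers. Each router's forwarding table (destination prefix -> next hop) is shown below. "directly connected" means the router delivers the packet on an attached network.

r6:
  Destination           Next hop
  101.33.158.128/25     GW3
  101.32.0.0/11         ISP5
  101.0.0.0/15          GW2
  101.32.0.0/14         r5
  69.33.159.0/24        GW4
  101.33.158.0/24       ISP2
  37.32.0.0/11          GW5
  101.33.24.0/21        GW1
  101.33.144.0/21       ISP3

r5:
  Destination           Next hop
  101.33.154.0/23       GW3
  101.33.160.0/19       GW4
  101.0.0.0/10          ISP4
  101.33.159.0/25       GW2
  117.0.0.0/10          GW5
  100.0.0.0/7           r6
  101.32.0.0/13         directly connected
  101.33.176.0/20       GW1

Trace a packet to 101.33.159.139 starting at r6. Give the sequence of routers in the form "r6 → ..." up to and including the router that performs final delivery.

At r6: longest match for 101.33.159.139 is 101.32.0.0/14 -> r5
At r5: longest match for 101.33.159.139 is 101.32.0.0/13 -> directly connected

r6 → r5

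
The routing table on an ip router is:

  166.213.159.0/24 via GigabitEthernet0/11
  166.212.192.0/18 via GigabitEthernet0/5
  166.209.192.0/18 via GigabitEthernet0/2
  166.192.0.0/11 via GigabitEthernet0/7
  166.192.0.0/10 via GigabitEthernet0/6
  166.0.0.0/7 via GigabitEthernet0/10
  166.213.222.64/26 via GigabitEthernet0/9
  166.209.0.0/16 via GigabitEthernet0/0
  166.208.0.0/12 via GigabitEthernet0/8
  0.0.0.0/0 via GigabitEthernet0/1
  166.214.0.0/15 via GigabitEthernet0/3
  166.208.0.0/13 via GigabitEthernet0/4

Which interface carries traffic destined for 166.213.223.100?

Routes whose prefix contains 166.213.223.100:
  0.0.0.0/0 (default, matches everything) -> GigabitEthernet0/1
  166.0.0.0/7 (166.0.0.0 - 167.255.255.255) -> GigabitEthernet0/10
  166.192.0.0/10 (166.192.0.0 - 166.255.255.255) -> GigabitEthernet0/6
  166.192.0.0/11 (166.192.0.0 - 166.223.255.255) -> GigabitEthernet0/7
  166.208.0.0/12 (166.208.0.0 - 166.223.255.255) -> GigabitEthernet0/8
  166.208.0.0/13 (166.208.0.0 - 166.215.255.255) -> GigabitEthernet0/4
More-specific entries that do NOT match:
  166.213.222.64/26 (166.213.222.64 - 166.213.222.127) does not contain 166.213.223.100
  166.213.159.0/24 (166.213.159.0 - 166.213.159.255) does not contain 166.213.223.100
  166.212.192.0/18 (166.212.192.0 - 166.212.255.255) does not contain 166.213.223.100
  166.209.192.0/18 (166.209.192.0 - 166.209.255.255) does not contain 166.213.223.100
  166.209.0.0/16 (166.209.0.0 - 166.209.255.255) does not contain 166.213.223.100
  166.214.0.0/15 (166.214.0.0 - 166.215.255.255) does not contain 166.213.223.100
Longest matching prefix is /13 -> interface GigabitEthernet0/4.

GigabitEthernet0/4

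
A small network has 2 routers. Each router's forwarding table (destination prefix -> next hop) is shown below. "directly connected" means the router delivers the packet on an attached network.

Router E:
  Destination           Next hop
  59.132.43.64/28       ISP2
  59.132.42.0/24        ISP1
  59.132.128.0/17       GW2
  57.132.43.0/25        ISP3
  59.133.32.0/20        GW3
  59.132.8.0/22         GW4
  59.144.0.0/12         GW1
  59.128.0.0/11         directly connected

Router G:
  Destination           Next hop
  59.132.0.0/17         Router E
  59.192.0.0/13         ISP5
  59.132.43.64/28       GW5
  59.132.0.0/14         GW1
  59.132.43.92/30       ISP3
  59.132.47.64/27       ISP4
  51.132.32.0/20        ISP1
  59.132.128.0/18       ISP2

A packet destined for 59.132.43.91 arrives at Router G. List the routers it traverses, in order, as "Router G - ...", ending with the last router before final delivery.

At Router G: longest match for 59.132.43.91 is 59.132.0.0/17 -> Router E
At Router E: longest match for 59.132.43.91 is 59.128.0.0/11 -> directly connected

Router G - Router E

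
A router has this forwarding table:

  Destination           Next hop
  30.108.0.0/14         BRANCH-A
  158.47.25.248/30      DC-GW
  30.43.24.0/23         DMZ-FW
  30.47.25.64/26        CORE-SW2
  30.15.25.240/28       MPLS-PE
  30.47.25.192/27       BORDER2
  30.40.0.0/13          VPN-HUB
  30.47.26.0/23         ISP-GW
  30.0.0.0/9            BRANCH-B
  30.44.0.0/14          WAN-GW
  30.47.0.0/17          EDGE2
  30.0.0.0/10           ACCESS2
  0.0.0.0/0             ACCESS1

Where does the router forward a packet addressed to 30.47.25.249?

EDGE2

Routes whose prefix contains 30.47.25.249:
  0.0.0.0/0 (default, matches everything) -> ACCESS1
  30.0.0.0/9 (30.0.0.0 - 30.127.255.255) -> BRANCH-B
  30.0.0.0/10 (30.0.0.0 - 30.63.255.255) -> ACCESS2
  30.40.0.0/13 (30.40.0.0 - 30.47.255.255) -> VPN-HUB
  30.44.0.0/14 (30.44.0.0 - 30.47.255.255) -> WAN-GW
  30.47.0.0/17 (30.47.0.0 - 30.47.127.255) -> EDGE2
More-specific entries that do NOT match:
  158.47.25.248/30 (158.47.25.248 - 158.47.25.251) does not contain 30.47.25.249
  30.15.25.240/28 (30.15.25.240 - 30.15.25.255) does not contain 30.47.25.249
  30.47.25.192/27 (30.47.25.192 - 30.47.25.223) does not contain 30.47.25.249
  30.47.25.64/26 (30.47.25.64 - 30.47.25.127) does not contain 30.47.25.249
  30.43.24.0/23 (30.43.24.0 - 30.43.25.255) does not contain 30.47.25.249
  30.47.26.0/23 (30.47.26.0 - 30.47.27.255) does not contain 30.47.25.249
Longest matching prefix is /17 -> next hop EDGE2.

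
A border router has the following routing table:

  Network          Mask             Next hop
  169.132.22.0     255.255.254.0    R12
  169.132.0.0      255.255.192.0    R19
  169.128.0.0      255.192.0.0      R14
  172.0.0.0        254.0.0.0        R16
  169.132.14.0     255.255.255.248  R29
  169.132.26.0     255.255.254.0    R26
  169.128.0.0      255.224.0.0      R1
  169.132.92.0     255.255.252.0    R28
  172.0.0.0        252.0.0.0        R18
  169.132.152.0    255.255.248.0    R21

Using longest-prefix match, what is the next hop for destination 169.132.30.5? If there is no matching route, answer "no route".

Routes whose prefix contains 169.132.30.5:
  169.128.0.0/10 (169.128.0.0 - 169.191.255.255) -> R14
  169.128.0.0/11 (169.128.0.0 - 169.159.255.255) -> R1
  169.132.0.0/18 (169.132.0.0 - 169.132.63.255) -> R19
More-specific entries that do NOT match:
  169.132.14.0/29 (169.132.14.0 - 169.132.14.7) does not contain 169.132.30.5
  169.132.22.0/23 (169.132.22.0 - 169.132.23.255) does not contain 169.132.30.5
  169.132.26.0/23 (169.132.26.0 - 169.132.27.255) does not contain 169.132.30.5
  169.132.92.0/22 (169.132.92.0 - 169.132.95.255) does not contain 169.132.30.5
  169.132.152.0/21 (169.132.152.0 - 169.132.159.255) does not contain 169.132.30.5
Longest matching prefix is /18 -> next hop R19.

R19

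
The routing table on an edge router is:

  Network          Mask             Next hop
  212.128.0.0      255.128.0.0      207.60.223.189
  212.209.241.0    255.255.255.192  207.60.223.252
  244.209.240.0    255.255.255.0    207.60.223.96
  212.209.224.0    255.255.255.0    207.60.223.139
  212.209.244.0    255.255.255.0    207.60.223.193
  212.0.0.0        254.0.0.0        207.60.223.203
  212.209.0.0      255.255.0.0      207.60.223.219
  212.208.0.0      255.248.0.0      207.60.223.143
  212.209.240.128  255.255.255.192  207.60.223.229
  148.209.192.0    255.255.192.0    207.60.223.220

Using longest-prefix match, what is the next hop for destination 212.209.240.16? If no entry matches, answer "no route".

Routes whose prefix contains 212.209.240.16:
  212.0.0.0/7 (212.0.0.0 - 213.255.255.255) -> 207.60.223.203
  212.128.0.0/9 (212.128.0.0 - 212.255.255.255) -> 207.60.223.189
  212.208.0.0/13 (212.208.0.0 - 212.215.255.255) -> 207.60.223.143
  212.209.0.0/16 (212.209.0.0 - 212.209.255.255) -> 207.60.223.219
More-specific entries that do NOT match:
  212.209.241.0/26 (212.209.241.0 - 212.209.241.63) does not contain 212.209.240.16
  212.209.240.128/26 (212.209.240.128 - 212.209.240.191) does not contain 212.209.240.16
  244.209.240.0/24 (244.209.240.0 - 244.209.240.255) does not contain 212.209.240.16
  212.209.224.0/24 (212.209.224.0 - 212.209.224.255) does not contain 212.209.240.16
  212.209.244.0/24 (212.209.244.0 - 212.209.244.255) does not contain 212.209.240.16
  148.209.192.0/18 (148.209.192.0 - 148.209.255.255) does not contain 212.209.240.16
Longest matching prefix is /16 -> next hop 207.60.223.219.

207.60.223.219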